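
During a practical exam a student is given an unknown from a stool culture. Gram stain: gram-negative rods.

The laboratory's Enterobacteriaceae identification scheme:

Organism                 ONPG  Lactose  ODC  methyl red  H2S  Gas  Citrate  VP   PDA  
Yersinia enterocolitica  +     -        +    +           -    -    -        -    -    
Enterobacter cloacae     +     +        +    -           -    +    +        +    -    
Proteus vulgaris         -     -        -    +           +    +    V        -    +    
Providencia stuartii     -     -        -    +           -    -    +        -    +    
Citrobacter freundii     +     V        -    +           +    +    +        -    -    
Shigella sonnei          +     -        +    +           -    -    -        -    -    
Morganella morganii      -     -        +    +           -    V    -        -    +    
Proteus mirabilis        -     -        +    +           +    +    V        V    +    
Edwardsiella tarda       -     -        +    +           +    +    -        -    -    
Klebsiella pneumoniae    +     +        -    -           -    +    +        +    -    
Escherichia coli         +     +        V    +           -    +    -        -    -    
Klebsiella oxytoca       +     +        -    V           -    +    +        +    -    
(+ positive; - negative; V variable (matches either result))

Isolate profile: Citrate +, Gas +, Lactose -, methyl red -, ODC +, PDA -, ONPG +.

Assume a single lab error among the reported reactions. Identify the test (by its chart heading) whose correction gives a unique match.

Lactose

As reported, no row in the chart matches all 7 reactions.
Reversing Citrate → still no organism matches.
Reversing ODC → still no organism matches.
Reversing Gas → still no organism matches.
Reversing PDA → still no organism matches.
Reversing methyl red → still no organism matches.
Reversing ONPG → still no organism matches.
Reversing Lactose (to +) → unique match: Enterobacter cloacae.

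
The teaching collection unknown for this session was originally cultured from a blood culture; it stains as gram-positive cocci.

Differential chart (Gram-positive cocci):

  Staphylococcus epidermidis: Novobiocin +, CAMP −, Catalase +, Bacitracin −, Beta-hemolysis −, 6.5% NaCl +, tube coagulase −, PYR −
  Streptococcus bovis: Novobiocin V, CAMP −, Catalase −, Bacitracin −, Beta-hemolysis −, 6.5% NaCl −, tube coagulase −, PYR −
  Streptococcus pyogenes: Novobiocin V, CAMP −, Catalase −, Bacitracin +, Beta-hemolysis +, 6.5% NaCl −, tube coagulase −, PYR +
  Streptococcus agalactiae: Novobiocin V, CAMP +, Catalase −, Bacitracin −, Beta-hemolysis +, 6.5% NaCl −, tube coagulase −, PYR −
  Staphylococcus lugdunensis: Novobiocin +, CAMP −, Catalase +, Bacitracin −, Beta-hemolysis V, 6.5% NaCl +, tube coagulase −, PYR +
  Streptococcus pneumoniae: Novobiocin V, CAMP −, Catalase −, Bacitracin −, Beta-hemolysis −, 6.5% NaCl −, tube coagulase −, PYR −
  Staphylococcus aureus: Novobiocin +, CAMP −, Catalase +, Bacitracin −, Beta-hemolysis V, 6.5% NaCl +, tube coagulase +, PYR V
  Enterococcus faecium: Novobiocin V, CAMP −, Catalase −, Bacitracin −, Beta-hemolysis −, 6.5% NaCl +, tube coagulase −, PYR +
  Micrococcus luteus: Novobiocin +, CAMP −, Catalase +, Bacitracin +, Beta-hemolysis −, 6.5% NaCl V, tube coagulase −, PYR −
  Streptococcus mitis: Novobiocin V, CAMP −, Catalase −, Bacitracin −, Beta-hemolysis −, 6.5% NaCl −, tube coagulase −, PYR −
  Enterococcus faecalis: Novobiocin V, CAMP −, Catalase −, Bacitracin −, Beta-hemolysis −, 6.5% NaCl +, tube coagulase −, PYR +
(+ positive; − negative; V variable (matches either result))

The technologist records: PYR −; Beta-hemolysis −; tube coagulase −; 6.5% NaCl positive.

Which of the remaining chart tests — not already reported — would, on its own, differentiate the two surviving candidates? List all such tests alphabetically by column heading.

Bacitracin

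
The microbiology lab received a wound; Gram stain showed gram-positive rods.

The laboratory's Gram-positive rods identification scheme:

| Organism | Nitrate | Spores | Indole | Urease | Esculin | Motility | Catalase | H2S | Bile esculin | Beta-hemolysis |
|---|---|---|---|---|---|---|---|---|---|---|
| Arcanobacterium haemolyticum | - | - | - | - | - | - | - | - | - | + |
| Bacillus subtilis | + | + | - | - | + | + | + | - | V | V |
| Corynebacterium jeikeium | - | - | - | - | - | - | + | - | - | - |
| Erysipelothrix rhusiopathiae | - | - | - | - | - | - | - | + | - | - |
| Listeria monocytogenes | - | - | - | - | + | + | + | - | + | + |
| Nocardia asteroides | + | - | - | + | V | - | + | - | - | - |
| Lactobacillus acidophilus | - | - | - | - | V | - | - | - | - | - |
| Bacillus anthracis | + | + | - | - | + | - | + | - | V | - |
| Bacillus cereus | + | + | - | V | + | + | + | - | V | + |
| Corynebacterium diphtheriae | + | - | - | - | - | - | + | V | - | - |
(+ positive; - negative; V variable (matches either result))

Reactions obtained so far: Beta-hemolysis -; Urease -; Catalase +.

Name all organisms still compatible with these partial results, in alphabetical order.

Bacillus anthracis, Bacillus subtilis, Corynebacterium diphtheriae, Corynebacterium jeikeium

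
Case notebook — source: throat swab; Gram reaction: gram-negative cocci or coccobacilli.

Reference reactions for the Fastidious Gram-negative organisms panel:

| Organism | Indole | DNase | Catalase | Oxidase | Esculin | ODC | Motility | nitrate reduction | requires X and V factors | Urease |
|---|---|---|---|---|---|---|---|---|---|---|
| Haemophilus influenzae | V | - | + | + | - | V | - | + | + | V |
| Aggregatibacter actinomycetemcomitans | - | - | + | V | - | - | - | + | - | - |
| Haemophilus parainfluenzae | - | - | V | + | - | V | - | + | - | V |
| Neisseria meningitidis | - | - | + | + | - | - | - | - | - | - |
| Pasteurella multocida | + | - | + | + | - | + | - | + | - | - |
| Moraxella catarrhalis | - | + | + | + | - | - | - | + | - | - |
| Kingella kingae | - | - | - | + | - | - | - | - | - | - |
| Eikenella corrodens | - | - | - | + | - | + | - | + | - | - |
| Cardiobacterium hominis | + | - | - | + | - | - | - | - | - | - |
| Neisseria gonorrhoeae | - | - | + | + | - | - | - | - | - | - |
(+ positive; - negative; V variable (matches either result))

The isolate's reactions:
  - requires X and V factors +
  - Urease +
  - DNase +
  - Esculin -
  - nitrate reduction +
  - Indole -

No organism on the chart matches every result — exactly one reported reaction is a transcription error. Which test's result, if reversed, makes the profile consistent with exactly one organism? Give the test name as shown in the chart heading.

As reported, no row in the chart matches all 6 reactions.
Reversing Esculin → still no organism matches.
Reversing Urease → still no organism matches.
Reversing nitrate reduction → still no organism matches.
Reversing Indole → still no organism matches.
Reversing requires X and V factors → still no organism matches.
Reversing DNase (to -) → unique match: Haemophilus influenzae.

DNase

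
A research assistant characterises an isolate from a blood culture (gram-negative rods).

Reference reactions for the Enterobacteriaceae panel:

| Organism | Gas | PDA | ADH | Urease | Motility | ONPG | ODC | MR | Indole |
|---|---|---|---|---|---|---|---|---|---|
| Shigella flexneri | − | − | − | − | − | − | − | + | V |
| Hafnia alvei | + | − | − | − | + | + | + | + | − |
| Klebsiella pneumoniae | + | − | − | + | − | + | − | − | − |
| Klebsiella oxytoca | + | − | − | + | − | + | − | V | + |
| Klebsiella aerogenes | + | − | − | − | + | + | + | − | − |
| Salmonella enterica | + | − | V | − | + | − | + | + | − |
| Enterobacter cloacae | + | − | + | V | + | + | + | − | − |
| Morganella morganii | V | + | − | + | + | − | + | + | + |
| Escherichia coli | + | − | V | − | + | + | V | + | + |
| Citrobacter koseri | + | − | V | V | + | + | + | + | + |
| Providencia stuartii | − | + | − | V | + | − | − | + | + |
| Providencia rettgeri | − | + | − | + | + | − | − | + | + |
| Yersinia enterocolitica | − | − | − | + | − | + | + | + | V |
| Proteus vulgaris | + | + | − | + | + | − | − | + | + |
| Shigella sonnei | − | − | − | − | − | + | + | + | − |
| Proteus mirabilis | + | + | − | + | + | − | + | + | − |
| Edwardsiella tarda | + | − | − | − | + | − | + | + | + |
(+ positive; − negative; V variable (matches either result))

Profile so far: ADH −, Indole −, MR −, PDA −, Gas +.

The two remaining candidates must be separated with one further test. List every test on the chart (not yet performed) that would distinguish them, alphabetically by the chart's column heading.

Motility, ODC, Urease

Indole −: excludes 8 organisms — 9 left.
Gas +: excludes Shigella flexneri, Yersinia enterocolitica, Shigella sonnei — 6 left.
PDA −: excludes Proteus mirabilis — 5 left.
MR −: excludes Hafnia alvei, Salmonella enterica — 3 left.
ADH −: excludes Enterobacter cloacae — 2 left.
Two candidates remain: Klebsiella aerogenes and Klebsiella pneumoniae.
  Urease: Klebsiella aerogenes −, Klebsiella pneumoniae + — discriminates.
  Motility: Klebsiella aerogenes +, Klebsiella pneumoniae − — discriminates.
  ONPG: + vs + — same for both, does not separate.
  ODC: Klebsiella aerogenes +, Klebsiella pneumoniae − — discriminates.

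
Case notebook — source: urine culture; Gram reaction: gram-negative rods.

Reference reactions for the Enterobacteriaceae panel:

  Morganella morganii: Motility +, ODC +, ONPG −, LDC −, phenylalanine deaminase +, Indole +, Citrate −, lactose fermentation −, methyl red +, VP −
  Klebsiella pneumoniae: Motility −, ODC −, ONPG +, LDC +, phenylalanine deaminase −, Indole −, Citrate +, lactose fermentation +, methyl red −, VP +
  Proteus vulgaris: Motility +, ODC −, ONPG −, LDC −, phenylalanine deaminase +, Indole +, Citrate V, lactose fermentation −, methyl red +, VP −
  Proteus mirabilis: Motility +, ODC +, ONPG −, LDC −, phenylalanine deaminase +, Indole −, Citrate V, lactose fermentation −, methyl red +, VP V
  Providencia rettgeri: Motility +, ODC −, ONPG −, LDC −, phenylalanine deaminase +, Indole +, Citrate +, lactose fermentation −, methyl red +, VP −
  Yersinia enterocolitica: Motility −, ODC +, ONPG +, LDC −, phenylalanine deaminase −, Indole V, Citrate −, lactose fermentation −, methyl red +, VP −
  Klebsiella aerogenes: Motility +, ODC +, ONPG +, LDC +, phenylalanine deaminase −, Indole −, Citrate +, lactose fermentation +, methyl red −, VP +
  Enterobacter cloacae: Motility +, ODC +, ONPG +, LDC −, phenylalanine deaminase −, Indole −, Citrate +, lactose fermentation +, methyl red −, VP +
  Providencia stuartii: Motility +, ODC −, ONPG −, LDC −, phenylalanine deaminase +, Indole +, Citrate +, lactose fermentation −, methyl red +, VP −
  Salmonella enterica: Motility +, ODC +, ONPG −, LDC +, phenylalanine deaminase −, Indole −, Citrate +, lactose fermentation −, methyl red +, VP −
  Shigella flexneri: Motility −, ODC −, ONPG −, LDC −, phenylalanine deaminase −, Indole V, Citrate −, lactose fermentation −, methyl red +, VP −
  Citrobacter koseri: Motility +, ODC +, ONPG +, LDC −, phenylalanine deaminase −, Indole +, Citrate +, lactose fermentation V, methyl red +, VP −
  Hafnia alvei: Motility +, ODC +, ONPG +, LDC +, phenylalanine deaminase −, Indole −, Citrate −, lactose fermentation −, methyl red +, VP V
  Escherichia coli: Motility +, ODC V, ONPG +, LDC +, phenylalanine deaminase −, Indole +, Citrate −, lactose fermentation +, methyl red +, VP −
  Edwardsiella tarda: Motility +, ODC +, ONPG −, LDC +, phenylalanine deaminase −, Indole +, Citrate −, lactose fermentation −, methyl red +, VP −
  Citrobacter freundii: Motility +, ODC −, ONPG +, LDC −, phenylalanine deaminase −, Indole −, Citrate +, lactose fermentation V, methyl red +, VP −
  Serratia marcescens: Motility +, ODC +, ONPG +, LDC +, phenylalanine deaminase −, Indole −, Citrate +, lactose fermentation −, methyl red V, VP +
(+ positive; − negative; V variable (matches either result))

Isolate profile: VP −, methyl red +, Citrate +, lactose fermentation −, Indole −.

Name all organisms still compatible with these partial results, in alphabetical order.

Citrobacter freundii, Proteus mirabilis, Salmonella enterica

Indole −: excludes 7 organisms — 10 left.
methyl red +: excludes Klebsiella pneumoniae, Klebsiella aerogenes, Enterobacter cloacae — 7 left.
VP −: excludes Serratia marcescens — 6 left.
lactose fermentation −: all 6 remaining candidates are consistent.
Citrate +: excludes Yersinia enterocolitica, Shigella flexneri, Hafnia alvei — 3 left.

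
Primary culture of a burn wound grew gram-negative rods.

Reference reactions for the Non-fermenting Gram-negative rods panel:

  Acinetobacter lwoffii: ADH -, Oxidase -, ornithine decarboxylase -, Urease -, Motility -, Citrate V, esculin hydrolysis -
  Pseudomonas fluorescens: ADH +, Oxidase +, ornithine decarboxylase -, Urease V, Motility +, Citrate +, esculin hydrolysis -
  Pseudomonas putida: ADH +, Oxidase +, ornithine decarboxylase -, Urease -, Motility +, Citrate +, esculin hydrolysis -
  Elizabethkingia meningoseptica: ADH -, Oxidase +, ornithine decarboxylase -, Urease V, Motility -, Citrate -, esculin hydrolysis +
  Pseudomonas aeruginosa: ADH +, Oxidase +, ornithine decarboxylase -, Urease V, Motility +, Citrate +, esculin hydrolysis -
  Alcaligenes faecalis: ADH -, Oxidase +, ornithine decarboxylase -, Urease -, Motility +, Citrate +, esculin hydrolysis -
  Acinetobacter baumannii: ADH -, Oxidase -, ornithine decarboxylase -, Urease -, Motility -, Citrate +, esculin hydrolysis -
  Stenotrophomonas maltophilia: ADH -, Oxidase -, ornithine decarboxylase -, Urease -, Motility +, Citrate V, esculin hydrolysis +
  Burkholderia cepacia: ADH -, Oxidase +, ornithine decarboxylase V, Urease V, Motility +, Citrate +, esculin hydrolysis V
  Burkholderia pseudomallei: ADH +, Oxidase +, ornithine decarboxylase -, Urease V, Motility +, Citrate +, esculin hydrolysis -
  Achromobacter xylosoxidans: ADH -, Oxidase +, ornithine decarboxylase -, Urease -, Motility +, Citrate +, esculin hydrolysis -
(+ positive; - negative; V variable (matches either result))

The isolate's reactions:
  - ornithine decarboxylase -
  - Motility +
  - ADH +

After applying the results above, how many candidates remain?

ornithine decarboxylase -: all 11 remaining candidates are consistent.
Motility +: excludes Acinetobacter lwoffii, Elizabethkingia meningoseptica, Acinetobacter baumannii — 8 left.
ADH +: excludes Alcaligenes faecalis, Stenotrophomonas maltophilia, Burkholderia cepacia, Achromobacter xylosoxidans — 4 left.
Still consistent: Burkholderia pseudomallei, Pseudomonas aeruginosa, Pseudomonas fluorescens, Pseudomonas putida.

4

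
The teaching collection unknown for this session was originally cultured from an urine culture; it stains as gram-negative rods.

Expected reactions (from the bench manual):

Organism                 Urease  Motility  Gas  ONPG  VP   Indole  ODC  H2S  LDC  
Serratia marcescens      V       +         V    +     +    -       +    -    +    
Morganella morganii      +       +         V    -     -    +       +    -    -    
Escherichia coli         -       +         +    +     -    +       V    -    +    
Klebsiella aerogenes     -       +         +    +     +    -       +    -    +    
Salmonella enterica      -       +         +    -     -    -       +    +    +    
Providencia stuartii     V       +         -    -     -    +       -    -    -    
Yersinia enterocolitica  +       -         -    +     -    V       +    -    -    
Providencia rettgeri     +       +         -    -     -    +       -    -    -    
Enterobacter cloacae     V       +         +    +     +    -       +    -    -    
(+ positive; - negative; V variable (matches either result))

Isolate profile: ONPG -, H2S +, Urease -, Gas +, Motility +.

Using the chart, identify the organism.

Motility +: excludes Yersinia enterocolitica — 8 left.
ONPG -: excludes Serratia marcescens, Escherichia coli, Klebsiella aerogenes, Enterobacter cloacae — 4 left.
Gas +: excludes Providencia stuartii, Providencia rettgeri — 2 left.
Urease -: excludes Morganella morganii — 1 left.
H2S +: the one remaining candidate is consistent.

Salmonella enterica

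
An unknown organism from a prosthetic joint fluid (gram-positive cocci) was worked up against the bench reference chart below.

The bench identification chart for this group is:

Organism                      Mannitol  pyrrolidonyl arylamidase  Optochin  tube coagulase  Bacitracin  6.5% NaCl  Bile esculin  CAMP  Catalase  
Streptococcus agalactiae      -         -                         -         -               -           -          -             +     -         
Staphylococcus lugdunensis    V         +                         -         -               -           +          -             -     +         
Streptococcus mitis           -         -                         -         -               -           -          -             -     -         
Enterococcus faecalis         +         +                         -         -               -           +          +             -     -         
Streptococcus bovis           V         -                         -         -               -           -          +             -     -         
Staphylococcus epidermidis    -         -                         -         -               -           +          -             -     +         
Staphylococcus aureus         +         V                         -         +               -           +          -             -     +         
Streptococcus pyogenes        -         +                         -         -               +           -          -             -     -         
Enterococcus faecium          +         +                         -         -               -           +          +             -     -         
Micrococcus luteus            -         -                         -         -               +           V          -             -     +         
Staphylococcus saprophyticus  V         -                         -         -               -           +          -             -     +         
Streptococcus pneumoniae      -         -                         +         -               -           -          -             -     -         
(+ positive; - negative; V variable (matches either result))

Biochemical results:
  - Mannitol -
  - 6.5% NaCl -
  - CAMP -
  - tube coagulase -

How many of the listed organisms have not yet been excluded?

5

tube coagulase -: excludes Staphylococcus aureus — 11 left.
CAMP -: excludes Streptococcus agalactiae — 10 left.
Mannitol -: excludes Enterococcus faecalis, Enterococcus faecium — 8 left.
6.5% NaCl -: excludes Staphylococcus lugdunensis, Staphylococcus epidermidis, Staphylococcus saprophyticus — 5 left.
Still consistent: Micrococcus luteus, Streptococcus bovis, Streptococcus mitis, Streptococcus pneumoniae, Streptococcus pyogenes.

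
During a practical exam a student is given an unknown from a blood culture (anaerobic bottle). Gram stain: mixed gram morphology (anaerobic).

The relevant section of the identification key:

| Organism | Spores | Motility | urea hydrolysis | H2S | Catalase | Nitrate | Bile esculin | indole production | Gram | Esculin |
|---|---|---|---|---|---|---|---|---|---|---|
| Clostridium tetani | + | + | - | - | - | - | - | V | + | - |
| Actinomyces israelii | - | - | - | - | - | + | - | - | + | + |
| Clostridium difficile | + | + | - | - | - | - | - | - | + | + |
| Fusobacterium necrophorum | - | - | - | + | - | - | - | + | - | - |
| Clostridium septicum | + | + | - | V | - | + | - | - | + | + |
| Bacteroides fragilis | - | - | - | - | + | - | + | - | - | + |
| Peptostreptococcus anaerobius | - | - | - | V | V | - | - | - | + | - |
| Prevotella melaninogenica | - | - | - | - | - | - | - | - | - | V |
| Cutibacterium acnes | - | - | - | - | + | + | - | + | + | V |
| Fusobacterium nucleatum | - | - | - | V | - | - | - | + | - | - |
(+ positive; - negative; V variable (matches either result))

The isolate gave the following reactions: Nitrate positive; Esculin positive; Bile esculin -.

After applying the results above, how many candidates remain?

3

Nitrate +: excludes 7 organisms — 3 left.
Esculin +: all 3 remaining candidates are consistent.
Bile esculin -: all 3 remaining candidates are consistent.
Still consistent: Actinomyces israelii, Clostridium septicum, Cutibacterium acnes.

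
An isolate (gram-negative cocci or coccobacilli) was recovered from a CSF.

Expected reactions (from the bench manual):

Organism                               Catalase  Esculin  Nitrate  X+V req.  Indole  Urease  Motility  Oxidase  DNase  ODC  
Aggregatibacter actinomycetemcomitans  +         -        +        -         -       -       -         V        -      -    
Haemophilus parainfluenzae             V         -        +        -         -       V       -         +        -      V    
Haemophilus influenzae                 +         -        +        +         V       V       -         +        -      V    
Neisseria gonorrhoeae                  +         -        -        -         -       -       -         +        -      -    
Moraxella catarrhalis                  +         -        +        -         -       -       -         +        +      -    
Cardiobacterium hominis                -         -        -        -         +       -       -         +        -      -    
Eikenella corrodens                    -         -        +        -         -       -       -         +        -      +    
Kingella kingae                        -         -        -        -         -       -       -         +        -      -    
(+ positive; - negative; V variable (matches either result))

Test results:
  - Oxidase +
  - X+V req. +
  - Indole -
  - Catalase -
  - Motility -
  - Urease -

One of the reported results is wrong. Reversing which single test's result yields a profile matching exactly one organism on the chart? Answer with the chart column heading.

Catalase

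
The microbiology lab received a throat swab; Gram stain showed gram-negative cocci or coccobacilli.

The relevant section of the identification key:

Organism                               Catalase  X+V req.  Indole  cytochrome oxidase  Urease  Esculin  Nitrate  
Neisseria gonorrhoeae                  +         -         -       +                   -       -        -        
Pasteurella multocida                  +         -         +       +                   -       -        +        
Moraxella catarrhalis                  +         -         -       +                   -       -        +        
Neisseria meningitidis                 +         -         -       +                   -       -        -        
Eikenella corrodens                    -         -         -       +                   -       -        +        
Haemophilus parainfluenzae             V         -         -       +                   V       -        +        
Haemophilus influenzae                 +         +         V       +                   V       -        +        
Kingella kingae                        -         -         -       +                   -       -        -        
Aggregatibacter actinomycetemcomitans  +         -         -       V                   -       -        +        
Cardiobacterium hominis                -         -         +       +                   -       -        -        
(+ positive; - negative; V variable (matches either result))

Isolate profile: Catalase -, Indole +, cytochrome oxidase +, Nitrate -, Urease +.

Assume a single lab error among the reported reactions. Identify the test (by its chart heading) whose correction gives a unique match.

As reported, no row in the chart matches all 5 reactions.
Reversing Nitrate → still no organism matches.
Reversing Urease (to -) → unique match: Cardiobacterium hominis.
Reversing Indole → still no organism matches.
Reversing cytochrome oxidase → still no organism matches.
Reversing Catalase → still no organism matches.

Urease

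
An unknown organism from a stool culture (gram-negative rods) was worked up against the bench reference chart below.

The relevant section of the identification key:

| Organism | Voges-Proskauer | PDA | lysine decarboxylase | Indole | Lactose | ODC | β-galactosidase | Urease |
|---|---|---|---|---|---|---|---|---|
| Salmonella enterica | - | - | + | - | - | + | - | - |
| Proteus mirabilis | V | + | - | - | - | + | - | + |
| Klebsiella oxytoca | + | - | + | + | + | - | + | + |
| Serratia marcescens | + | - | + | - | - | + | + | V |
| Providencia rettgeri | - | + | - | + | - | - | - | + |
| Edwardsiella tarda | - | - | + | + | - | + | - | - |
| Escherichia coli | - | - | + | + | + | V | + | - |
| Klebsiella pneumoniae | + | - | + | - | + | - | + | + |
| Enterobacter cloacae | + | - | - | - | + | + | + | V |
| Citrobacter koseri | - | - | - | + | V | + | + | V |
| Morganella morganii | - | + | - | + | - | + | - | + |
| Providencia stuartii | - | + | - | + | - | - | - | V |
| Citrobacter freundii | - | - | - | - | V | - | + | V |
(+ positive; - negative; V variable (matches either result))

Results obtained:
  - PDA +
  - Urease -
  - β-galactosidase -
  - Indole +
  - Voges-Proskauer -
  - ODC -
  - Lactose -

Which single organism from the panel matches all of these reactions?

PDA +: excludes 9 organisms — 4 left.
Urease -: excludes Proteus mirabilis, Providencia rettgeri, Morganella morganii — 1 left.
Voges-Proskauer -: the one remaining candidate is consistent.
Indole +: the one remaining candidate is consistent.
Lactose -: the one remaining candidate is consistent.
ODC -: the one remaining candidate is consistent.
β-galactosidase -: the one remaining candidate is consistent.

Providencia stuartii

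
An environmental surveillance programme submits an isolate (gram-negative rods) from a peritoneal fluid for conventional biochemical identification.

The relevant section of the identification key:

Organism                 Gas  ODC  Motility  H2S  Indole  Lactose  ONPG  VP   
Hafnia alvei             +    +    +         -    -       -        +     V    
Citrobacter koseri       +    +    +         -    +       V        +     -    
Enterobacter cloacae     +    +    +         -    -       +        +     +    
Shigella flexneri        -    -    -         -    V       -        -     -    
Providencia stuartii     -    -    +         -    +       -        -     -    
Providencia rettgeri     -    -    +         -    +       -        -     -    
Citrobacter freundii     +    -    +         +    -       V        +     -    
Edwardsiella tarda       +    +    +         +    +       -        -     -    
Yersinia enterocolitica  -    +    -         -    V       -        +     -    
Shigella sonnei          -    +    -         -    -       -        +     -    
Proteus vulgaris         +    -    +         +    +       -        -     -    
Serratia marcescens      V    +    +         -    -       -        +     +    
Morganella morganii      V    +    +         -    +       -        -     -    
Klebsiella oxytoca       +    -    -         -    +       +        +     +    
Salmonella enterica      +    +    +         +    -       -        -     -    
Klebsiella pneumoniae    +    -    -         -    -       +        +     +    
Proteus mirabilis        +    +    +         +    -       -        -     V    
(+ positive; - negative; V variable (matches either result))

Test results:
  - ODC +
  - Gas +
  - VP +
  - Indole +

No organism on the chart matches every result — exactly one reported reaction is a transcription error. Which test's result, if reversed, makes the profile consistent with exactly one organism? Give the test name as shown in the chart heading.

ODC

As reported, no row in the chart matches all 4 reactions.
Reversing VP → 3 organisms match (not unique).
Reversing Indole → 4 organisms match (not unique).
Reversing Gas → still no organism matches.
Reversing ODC (to -) → unique match: Klebsiella oxytoca.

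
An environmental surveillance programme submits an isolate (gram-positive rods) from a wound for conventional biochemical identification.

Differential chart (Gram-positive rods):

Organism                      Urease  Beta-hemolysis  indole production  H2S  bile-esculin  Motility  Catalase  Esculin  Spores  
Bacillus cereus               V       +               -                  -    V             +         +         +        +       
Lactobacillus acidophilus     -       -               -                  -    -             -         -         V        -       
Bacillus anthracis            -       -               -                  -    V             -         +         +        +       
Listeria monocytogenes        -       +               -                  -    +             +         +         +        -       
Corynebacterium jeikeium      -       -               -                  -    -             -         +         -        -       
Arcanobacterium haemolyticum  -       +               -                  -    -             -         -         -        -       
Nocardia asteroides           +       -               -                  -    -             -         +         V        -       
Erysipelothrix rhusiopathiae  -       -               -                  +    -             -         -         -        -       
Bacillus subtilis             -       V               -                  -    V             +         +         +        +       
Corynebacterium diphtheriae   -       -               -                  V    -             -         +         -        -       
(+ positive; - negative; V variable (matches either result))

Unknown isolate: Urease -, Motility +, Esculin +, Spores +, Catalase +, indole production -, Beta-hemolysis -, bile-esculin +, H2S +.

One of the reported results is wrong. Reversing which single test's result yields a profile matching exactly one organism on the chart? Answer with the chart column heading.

H2S

As reported, no row in the chart matches all 9 reactions.
Reversing Urease → still no organism matches.
Reversing Spores → still no organism matches.
Reversing H2S (to -) → unique match: Bacillus subtilis.
Reversing Motility → still no organism matches.
Reversing Catalase → still no organism matches.
Reversing bile-esculin → still no organism matches.
Reversing indole production → still no organism matches.
Reversing Esculin → still no organism matches.
Reversing Beta-hemolysis → still no organism matches.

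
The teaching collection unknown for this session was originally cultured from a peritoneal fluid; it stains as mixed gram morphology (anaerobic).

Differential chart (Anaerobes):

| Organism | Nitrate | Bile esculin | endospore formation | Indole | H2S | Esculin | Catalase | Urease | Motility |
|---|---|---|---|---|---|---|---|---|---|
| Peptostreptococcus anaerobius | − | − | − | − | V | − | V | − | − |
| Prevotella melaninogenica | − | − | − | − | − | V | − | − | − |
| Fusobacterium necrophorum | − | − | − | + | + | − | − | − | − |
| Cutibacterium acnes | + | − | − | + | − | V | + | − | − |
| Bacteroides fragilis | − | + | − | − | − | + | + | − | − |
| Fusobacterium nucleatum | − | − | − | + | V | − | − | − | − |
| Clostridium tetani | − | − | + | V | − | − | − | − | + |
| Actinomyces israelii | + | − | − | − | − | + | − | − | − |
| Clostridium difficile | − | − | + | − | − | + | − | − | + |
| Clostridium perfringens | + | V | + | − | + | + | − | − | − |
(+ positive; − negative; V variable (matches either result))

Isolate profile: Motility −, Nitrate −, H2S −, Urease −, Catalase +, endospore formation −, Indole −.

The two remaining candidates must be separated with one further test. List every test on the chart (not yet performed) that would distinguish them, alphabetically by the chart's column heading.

Motility −: excludes Clostridium tetani, Clostridium difficile — 8 left.
Nitrate −: excludes Cutibacterium acnes, Actinomyces israelii, Clostridium perfringens — 5 left.
Indole −: excludes Fusobacterium necrophorum, Fusobacterium nucleatum — 3 left.
Urease −: all 3 remaining candidates are consistent.
endospore formation −: all 3 remaining candidates are consistent.
H2S −: all 3 remaining candidates are consistent.
Catalase +: excludes Prevotella melaninogenica — 2 left.
Two candidates remain: Bacteroides fragilis and Peptostreptococcus anaerobius.
  Bile esculin: Bacteroides fragilis +, Peptostreptococcus anaerobius − — discriminates.
  Esculin: Bacteroides fragilis +, Peptostreptococcus anaerobius − — discriminates.

Bile esculin, Esculin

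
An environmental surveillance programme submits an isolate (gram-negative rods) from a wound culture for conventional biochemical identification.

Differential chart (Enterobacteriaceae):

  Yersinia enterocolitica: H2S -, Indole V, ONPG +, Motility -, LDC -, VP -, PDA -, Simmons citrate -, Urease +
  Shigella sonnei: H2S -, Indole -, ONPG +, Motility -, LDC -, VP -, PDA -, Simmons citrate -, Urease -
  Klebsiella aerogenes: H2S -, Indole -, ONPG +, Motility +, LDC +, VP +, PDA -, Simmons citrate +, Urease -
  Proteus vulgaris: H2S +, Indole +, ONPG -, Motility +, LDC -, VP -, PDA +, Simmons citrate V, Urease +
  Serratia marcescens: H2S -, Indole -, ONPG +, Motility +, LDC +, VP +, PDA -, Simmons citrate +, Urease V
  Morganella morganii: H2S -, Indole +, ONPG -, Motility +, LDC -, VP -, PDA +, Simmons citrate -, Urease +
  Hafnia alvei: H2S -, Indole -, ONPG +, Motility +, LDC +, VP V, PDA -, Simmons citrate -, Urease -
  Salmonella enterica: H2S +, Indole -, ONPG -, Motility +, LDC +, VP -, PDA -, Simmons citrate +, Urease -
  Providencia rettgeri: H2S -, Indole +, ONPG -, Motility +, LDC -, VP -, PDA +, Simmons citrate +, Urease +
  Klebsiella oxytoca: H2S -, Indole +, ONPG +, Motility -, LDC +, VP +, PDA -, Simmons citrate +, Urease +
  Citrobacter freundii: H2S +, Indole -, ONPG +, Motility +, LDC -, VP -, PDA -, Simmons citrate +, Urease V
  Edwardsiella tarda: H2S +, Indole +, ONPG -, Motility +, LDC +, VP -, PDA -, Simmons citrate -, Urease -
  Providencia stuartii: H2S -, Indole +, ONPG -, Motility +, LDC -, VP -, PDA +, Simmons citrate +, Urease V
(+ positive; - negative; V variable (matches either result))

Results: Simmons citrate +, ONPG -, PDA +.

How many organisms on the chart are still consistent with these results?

PDA +: excludes 9 organisms — 4 left.
ONPG -: all 4 remaining candidates are consistent.
Simmons citrate +: excludes Morganella morganii — 3 left.
Still consistent: Proteus vulgaris, Providencia rettgeri, Providencia stuartii.

3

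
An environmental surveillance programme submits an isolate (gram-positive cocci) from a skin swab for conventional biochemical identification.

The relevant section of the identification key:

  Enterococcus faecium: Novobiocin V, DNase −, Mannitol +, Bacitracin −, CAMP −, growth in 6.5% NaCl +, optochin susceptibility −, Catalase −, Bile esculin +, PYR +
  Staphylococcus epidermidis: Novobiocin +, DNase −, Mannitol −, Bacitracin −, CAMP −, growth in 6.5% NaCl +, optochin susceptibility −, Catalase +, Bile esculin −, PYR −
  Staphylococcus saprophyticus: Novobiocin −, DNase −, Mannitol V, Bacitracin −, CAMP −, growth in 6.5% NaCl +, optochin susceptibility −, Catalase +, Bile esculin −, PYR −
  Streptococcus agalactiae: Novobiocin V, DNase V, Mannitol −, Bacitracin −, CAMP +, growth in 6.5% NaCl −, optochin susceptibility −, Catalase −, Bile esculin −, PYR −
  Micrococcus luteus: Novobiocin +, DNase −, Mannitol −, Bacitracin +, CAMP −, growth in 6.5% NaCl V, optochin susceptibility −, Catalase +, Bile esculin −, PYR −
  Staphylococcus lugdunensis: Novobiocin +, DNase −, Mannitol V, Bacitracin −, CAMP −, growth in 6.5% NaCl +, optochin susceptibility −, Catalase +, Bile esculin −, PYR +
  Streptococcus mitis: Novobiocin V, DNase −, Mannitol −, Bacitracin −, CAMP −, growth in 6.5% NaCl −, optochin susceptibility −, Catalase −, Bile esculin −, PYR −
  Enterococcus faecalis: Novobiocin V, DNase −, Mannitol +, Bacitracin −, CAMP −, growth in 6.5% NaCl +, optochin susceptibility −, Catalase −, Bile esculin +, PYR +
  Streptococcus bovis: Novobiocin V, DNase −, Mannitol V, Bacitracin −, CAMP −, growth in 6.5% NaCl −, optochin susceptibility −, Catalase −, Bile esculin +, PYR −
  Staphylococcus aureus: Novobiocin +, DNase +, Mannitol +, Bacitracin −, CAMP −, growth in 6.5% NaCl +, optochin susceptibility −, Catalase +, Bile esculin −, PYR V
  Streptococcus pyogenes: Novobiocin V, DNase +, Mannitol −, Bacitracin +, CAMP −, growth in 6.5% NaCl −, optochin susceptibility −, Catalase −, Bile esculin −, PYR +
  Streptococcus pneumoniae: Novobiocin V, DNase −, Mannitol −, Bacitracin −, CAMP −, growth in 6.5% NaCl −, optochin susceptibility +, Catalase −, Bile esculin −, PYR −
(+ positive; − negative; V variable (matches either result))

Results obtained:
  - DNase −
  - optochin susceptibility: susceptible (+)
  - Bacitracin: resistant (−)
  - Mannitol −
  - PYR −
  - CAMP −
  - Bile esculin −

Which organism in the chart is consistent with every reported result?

Bacitracin −: excludes Micrococcus luteus, Streptococcus pyogenes — 10 left.
Bile esculin −: excludes Enterococcus faecium, Enterococcus faecalis, Streptococcus bovis — 7 left.
DNase −: excludes Staphylococcus aureus — 6 left.
Mannitol −: all 6 remaining candidates are consistent.
PYR −: excludes Staphylococcus lugdunensis — 5 left.
optochin susceptibility +: excludes Staphylococcus epidermidis, Staphylococcus saprophyticus, Streptococcus agalactiae, Streptococcus mitis — 1 left.
CAMP −: the one remaining candidate is consistent.

Streptococcus pneumoniae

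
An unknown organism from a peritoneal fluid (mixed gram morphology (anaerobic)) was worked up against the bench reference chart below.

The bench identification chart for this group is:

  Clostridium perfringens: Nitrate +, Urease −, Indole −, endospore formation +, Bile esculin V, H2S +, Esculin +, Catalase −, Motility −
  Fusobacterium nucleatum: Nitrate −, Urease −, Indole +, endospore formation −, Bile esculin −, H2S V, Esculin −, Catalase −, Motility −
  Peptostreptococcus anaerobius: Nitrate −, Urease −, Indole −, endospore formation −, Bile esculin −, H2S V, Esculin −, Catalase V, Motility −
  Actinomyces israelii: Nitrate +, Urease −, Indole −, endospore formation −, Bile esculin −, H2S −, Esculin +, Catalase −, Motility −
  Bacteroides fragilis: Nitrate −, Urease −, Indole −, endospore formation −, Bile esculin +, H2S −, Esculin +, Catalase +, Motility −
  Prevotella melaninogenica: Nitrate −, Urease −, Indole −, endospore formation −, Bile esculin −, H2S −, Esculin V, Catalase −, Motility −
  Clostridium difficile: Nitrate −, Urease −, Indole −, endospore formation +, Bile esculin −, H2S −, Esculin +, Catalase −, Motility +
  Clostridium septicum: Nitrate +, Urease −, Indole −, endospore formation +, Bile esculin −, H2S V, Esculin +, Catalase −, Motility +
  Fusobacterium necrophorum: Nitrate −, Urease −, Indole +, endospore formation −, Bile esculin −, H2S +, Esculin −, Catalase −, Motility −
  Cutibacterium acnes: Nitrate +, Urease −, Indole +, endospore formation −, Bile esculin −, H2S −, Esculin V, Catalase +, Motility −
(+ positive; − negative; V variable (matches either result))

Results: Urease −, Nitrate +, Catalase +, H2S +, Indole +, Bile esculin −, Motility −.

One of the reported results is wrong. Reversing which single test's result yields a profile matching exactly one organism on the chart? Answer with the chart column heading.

As reported, no row in the chart matches all 7 reactions.
Reversing H2S (to −) → unique match: Cutibacterium acnes.
Reversing Motility → still no organism matches.
Reversing Nitrate → still no organism matches.
Reversing Bile esculin → still no organism matches.
Reversing Indole → still no organism matches.
Reversing Urease → still no organism matches.
Reversing Catalase → still no organism matches.

H2S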